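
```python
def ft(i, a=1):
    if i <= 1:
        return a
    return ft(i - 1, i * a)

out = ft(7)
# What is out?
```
Call trace:
ft(i=7, a=1)
  ft(i=6, a=7)
    ft(i=5, a=42)
      ft(i=4, a=210)
        ft(i=3, a=840)
          ft(i=2, a=2520)
            ft(i=1, a=5040)
            -> return 5040
          -> return 5040
        -> return 5040
      -> return 5040
    -> return 5040
  -> return 5040
-> return 5040

Final answer: 5040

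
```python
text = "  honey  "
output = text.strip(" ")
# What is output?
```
Trace:
  text='  honey  '
  text='  honey  ', output='honey'

Final answer: 'honey'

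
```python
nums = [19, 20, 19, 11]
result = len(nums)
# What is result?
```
Trace:
  nums=[19, 20, 19, 11]
  nums=[19, 20, 19, 11], result=4

Final answer: 4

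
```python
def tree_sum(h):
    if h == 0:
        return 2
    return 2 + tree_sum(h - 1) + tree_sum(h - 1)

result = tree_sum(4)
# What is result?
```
Call trace (a repeated sub-call is expanded the first time; later identical calls just restate its return value):
tree_sum(h=4)
  tree_sum(h=3)
    tree_sum(h=2)
      tree_sum(h=1)
        tree_sum(h=0)
        -> return 2
        tree_sum(h=0)
        -> return 2
      -> return 6
      tree_sum(h=1) -> return 6  (same call as traced above)
    -> return 14
    tree_sum(h=2) -> return 14  (same call as traced above)
  -> return 30
  tree_sum(h=3) -> return 30  (same call as traced above)
-> return 62

Final answer: 62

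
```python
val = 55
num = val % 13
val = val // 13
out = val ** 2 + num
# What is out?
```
Trace:
  val=55
  val=55, num=3
  val=4, num=3
  val=4, num=3, out=19

Final answer: 19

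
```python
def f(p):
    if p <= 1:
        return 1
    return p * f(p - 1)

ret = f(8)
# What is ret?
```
Call trace:
f(p=8)
  f(p=7)
    f(p=6)
      f(p=5)
        f(p=4)
          f(p=3)
            f(p=2)
              f(p=1)
              -> return 1
            -> return 2
          -> return 6
        -> return 24
      -> return 120
    -> return 720
  -> return 5040
-> return 40320

Final answer: 40320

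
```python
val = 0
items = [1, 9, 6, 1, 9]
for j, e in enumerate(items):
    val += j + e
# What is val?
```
Trace:
  val=0
  val=1, j=0, e=1
  val=11, j=1, e=9
  val=19, j=2, e=6
  val=23, j=3, e=1
  val=36, j=4, e=9

Final answer: 36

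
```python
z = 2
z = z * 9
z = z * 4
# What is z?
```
Trace:
  z=2
  z=18
  z=72

Final answer: 72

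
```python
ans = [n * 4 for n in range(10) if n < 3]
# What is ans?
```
Trace:
  n=0
  n=1
  n=2
  n=3
  n=4
  n=5
  n=6
  n=7
  n=8
  n=9
  ans=[0, 4, 8]

Final answer: [0, 4, 8]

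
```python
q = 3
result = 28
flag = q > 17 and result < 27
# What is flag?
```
Trace:
  q=3
  q=3, result=28
  q=3, result=28, flag=False

Final answer: False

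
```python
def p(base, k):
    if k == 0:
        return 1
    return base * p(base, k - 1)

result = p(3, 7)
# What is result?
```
Call trace:
p(base=3, k=7)
  p(base=3, k=6)
    p(base=3, k=5)
      p(base=3, k=4)
        p(base=3, k=3)
          p(base=3, k=2)
            p(base=3, k=1)
              p(base=3, k=0)
              -> return 1
            -> return 3
          -> return 9
        -> return 27
      -> return 81
    -> return 243
  -> return 729
-> return 2187

Final answer: 2187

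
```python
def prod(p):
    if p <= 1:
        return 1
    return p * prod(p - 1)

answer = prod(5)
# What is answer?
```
Call trace:
prod(p=5)
  prod(p=4)
    prod(p=3)
      prod(p=2)
        prod(p=1)
        -> return 1
      -> return 2
    -> return 6
  -> return 24
-> return 120

Final answer: 120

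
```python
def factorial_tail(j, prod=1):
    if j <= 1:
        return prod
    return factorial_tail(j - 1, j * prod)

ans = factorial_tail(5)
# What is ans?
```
Call trace:
factorial_tail(j=5, prod=1)
  factorial_tail(j=4, prod=5)
    factorial_tail(j=3, prod=20)
      factorial_tail(j=2, prod=60)
        factorial_tail(j=1, prod=120)
        -> return 120
      -> return 120
    -> return 120
  -> return 120
-> return 120

Final answer: 120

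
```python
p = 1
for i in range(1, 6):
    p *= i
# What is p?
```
Trace:
  p=1
  p=1, i=1
  p=2, i=2
  p=6, i=3
  p=24, i=4
  p=120, i=5

Final answer: 120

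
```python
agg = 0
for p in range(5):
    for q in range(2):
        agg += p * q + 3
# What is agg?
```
Trace:
  agg=0
  agg=3, p=0, q=0
  agg=6, p=0, q=1
  agg=9, p=1, q=0
  agg=13, p=1, q=1
  agg=16, p=2, q=0
  agg=21, p=2, q=1
  agg=24, p=3, q=0
  agg=30, p=3, q=1
  agg=33, p=4, q=0
  agg=40, p=4, q=1

Final answer: 40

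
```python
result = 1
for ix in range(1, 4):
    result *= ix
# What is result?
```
Trace:
  result=1
  result=1, ix=1
  result=2, ix=2
  result=6, ix=3

Final answer: 6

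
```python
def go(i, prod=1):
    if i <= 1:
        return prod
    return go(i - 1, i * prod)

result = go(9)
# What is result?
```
Call trace:
go(i=9, prod=1)
  go(i=8, prod=9)
    go(i=7, prod=72)
      go(i=6, prod=504)
        go(i=5, prod=3024)
          go(i=4, prod=15120)
            go(i=3, prod=60480)
              go(i=2, prod=181440)
                go(i=1, prod=362880)
                -> return 362880
              -> return 362880
            -> return 362880
          -> return 362880
        -> return 362880
      -> return 362880
    -> return 362880
  -> return 362880
-> return 362880

Final answer: 362880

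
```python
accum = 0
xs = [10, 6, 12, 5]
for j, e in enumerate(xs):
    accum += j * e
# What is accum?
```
Trace:
  accum=0
  accum=0, j=0, e=10
  accum=6, j=1, e=6
  accum=30, j=2, e=12
  accum=45, j=3, e=5

Final answer: 45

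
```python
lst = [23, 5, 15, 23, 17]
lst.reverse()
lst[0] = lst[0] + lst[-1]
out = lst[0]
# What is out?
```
Trace:
  lst=[23, 5, 15, 23, 17]
  lst=[17, 23, 15, 5, 23]
  lst=[40, 23, 15, 5, 23]
  lst=[40, 23, 15, 5, 23], out=40

Final answer: 40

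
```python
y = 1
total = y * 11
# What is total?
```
Trace:
  y=1
  y=1, total=11

Final answer: 11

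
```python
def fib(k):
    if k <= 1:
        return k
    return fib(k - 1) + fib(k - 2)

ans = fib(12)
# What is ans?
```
Call trace (a repeated sub-call is expanded the first time; later identical calls just restate its return value):
fib(k=12)
  fib(k=11)
    fib(k=10)
      fib(k=9)
        fib(k=8)
          fib(k=7)
            fib(k=6)
              fib(k=5)
                fib(k=4)
                  fib(k=3)
                    fib(k=2)
                      fib(k=1)
                      -> return 1
                      fib(k=0)
                      -> return 0
                    -> return 1
                    fib(k=1)
                    -> return 1
                  -> return 2
                  fib(k=2) -> return 1  (same call as traced above)
                -> return 3
                fib(k=3) -> return 2  (same call as traced above)
              -> return 5
              fib(k=4) -> return 3  (same call as traced above)
            -> return 8
            fib(k=5) -> return 5  (same call as traced above)
          -> return 13
          fib(k=6) -> return 8  (same call as traced above)
        -> return 21
        fib(k=7) -> return 13  (same call as traced above)
      -> return 34
      fib(k=8) -> return 21  (same call as traced above)
    -> return 55
    fib(k=9) -> return 34  (same call as traced above)
  -> return 89
  fib(k=10) -> return 55  (same call as traced above)
-> return 144

Final answer: 144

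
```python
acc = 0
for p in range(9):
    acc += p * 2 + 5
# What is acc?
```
Trace:
  acc=0
  acc=5, p=0
  acc=12, p=1
  acc=21, p=2
  acc=32, p=3
  acc=45, p=4
  acc=60, p=5
  acc=77, p=6
  acc=96, p=7
  acc=117, p=8

Final answer: 117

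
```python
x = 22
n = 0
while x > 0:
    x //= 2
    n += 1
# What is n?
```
Trace:
  x=22
  x=22, n=0
  x=11, n=1
  x=5, n=2
  x=2, n=3
  x=1, n=4
  x=0, n=5

Final answer: 5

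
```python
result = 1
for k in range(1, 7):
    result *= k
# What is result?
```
Trace:
  result=1
  result=1, k=1
  result=2, k=2
  result=6, k=3
  result=24, k=4
  result=120, k=5
  result=720, k=6

Final answer: 720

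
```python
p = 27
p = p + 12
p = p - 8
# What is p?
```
Trace:
  p=27
  p=39
  p=31

Final answer: 31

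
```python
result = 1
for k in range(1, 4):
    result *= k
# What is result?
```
Trace:
  result=1
  result=1, k=1
  result=2, k=2
  result=6, k=3

Final answer: 6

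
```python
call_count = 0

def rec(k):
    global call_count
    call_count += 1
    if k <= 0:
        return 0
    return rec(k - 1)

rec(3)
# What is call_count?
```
Call trace:
rec(k=3)
  rec(k=2)
    rec(k=1)
      rec(k=0)
      -> return 0
    -> return 0
  -> return 0
-> return 0

call_count is incremented once per call. rec is entered once for each k = 3, 2, 1, 0 (the k <= 0 call returns without recursing), i.e. 3 + 1 calls.
call_count = 4

Final answer: 4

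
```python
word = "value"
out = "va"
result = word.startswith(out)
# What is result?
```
Trace:
  word='value'
  word='value', out='va'
  word='value', out='va', result=True

Final answer: True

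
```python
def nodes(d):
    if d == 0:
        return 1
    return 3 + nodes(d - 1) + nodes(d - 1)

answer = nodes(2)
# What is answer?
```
Call trace (a repeated sub-call is expanded the first time; later identical calls just restate its return value):
nodes(d=2)
  nodes(d=1)
    nodes(d=0)
    -> return 1
    nodes(d=0)
    -> return 1
  -> return 5
  nodes(d=1) -> return 5  (same call as traced above)
-> return 13

Final answer: 13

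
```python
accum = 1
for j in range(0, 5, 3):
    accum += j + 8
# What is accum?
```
Trace:
  accum=1
  accum=9, j=0
  accum=20, j=3

Final answer: 20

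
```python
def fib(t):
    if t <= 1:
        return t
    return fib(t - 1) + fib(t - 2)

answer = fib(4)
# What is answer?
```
Call trace (a repeated sub-call is expanded the first time; later identical calls just restate its return value):
fib(t=4)
  fib(t=3)
    fib(t=2)
      fib(t=1)
      -> return 1
      fib(t=0)
      -> return 0
    -> return 1
    fib(t=1)
    -> return 1
  -> return 2
  fib(t=2) -> return 1  (same call as traced above)
-> return 3

Final answer: 3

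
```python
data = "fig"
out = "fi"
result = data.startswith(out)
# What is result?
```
Trace:
  data='fig'
  data='fig', out='fi'
  data='fig', out='fi', result=True

Final answer: True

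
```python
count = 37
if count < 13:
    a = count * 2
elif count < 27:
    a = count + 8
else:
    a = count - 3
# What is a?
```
Trace:
  count=37
  count=37, a=34

Final answer: 34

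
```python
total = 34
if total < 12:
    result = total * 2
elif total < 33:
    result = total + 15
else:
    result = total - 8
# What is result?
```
Trace:
  total=34
  total=34, result=26

Final answer: 26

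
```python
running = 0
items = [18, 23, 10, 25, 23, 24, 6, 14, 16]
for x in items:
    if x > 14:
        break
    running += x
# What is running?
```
Trace:
  running=0
  running=0, x=18

Final answer: 0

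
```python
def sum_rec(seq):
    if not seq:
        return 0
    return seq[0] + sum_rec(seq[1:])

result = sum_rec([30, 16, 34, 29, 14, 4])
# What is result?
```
Call trace:
sum_rec(seq=[30, 16, 34, 29, 14, 4])
  sum_rec(seq=[16, 34, 29, 14, 4])
    sum_rec(seq=[34, 29, 14, 4])
      sum_rec(seq=[29, 14, 4])
        sum_rec(seq=[14, 4])
          sum_rec(seq=[4])
            sum_rec(seq=[])
            -> return 0
          -> return 4
        -> return 18
      -> return 47
    -> return 81
  -> return 97
-> return 127

Final answer: 127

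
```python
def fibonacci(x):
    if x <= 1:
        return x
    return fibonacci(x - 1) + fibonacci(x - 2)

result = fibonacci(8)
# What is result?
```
Call trace (a repeated sub-call is expanded the first time; later identical calls just restate its return value):
fibonacci(x=8)
  fibonacci(x=7)
    fibonacci(x=6)
      fibonacci(x=5)
        fibonacci(x=4)
          fibonacci(x=3)
            fibonacci(x=2)
              fibonacci(x=1)
              -> return 1
              fibonacci(x=0)
              -> return 0
            -> return 1
            fibonacci(x=1)
            -> return 1
          -> return 2
          fibonacci(x=2) -> return 1  (same call as traced above)
        -> return 3
        fibonacci(x=3) -> return 2  (same call as traced above)
      -> return 5
      fibonacci(x=4) -> return 3  (same call as traced above)
    -> return 8
    fibonacci(x=5) -> return 5  (same call as traced above)
  -> return 13
  fibonacci(x=6) -> return 8  (same call as traced above)
-> return 21

Final answer: 21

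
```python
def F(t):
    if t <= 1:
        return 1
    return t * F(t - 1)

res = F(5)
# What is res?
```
Call trace:
F(t=5)
  F(t=4)
    F(t=3)
      F(t=2)
        F(t=1)
        -> return 1
      -> return 2
    -> return 6
  -> return 24
-> return 120

Final answer: 120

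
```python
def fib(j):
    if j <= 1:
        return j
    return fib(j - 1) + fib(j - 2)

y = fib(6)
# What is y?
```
Call trace (a repeated sub-call is expanded the first time; later identical calls just restate its return value):
fib(j=6)
  fib(j=5)
    fib(j=4)
      fib(j=3)
        fib(j=2)
          fib(j=1)
          -> return 1
          fib(j=0)
          -> return 0
        -> return 1
        fib(j=1)
        -> return 1
      -> return 2
      fib(j=2) -> return 1  (same call as traced above)
    -> return 3
    fib(j=3) -> return 2  (same call as traced above)
  -> return 5
  fib(j=4) -> return 3  (same call as traced above)
-> return 8

Final answer: 8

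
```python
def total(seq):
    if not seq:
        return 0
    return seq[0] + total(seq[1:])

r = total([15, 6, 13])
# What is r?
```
Call trace:
total(seq=[15, 6, 13])
  total(seq=[6, 13])
    total(seq=[13])
      total(seq=[])
      -> return 0
    -> return 13
  -> return 19
-> return 34

Final answer: 34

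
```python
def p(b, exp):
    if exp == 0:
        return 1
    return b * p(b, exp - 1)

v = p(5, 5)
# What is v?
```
Call trace:
p(b=5, exp=5)
  p(b=5, exp=4)
    p(b=5, exp=3)
      p(b=5, exp=2)
        p(b=5, exp=1)
          p(b=5, exp=0)
          -> return 1
        -> return 5
      -> return 25
    -> return 125
  -> return 625
-> return 3125

Final answer: 3125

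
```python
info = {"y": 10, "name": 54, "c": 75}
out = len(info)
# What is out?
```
Trace:
  info={'y': 10, 'name': 54, 'c': 75}
  info={'y': 10, 'name': 54, 'c': 75}, out=3

Final answer: 3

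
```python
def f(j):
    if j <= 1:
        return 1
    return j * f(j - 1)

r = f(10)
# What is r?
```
Call trace:
f(j=10)
  f(j=9)
    f(j=8)
      f(j=7)
        f(j=6)
          f(j=5)
            f(j=4)
              f(j=3)
                f(j=2)
                  f(j=1)
                  -> return 1
                -> return 2
              -> return 6
            -> return 24
          -> return 120
        -> return 720
      -> return 5040
    -> return 40320
  -> return 362880
-> return 3628800

Final answer: 3628800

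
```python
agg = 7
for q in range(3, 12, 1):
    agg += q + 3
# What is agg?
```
Trace:
  agg=7
  agg=13, q=3
  agg=20, q=4
  agg=28, q=5
  agg=37, q=6
  agg=47, q=7
  agg=58, q=8
  agg=70, q=9
  agg=83, q=10
  agg=97, q=11

Final answer: 97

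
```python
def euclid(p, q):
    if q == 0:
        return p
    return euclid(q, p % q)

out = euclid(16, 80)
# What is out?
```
Call trace:
euclid(p=16, q=80)
  euclid(p=80, q=16)
    euclid(p=16, q=0)
    -> return 16
  -> return 16
-> return 16

Final answer: 16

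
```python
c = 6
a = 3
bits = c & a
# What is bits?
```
Trace:
  c=6
  c=6, a=3
  c=6, a=3, bits=2

Final answer: 2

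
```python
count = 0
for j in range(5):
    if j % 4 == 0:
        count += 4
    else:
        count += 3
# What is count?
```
Trace:
  count=0
  count=4, j=0
  count=7, j=1
  count=10, j=2
  count=13, j=3
  count=17, j=4

Final answer: 17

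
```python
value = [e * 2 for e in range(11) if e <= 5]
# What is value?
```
Trace:
  e=0
  e=1
  e=2
  e=3
  e=4
  e=5
  e=6
  e=7
  e=8
  e=9
  e=10
  value=[0, 2, 4, 6, 8, 10]

Final answer: [0, 2, 4, 6, 8, 10]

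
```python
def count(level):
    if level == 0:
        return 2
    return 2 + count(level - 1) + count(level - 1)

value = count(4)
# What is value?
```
Call trace (a repeated sub-call is expanded the first time; later identical calls just restate its return value):
count(level=4)
  count(level=3)
    count(level=2)
      count(level=1)
        count(level=0)
        -> return 2
        count(level=0)
        -> return 2
      -> return 6
      count(level=1) -> return 6  (same call as traced above)
    -> return 14
    count(level=2) -> return 14  (same call as traced above)
  -> return 30
  count(level=3) -> return 30  (same call as traced above)
-> return 62

Final answer: 62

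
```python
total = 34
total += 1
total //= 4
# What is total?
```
Trace:
  total=34
  total=35
  total=8

Final answer: 8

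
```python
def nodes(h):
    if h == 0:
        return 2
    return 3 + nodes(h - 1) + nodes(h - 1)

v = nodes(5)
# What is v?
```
Call trace (a repeated sub-call is expanded the first time; later identical calls just restate its return value):
nodes(h=5)
  nodes(h=4)
    nodes(h=3)
      nodes(h=2)
        nodes(h=1)
          nodes(h=0)
          -> return 2
          nodes(h=0)
          -> return 2
        -> return 7
        nodes(h=1) -> return 7  (same call as traced above)
      -> return 17
      nodes(h=2) -> return 17  (same call as traced above)
    -> return 37
    nodes(h=3) -> return 37  (same call as traced above)
  -> return 77
  nodes(h=4) -> return 77  (same call as traced above)
-> return 157

Final answer: 157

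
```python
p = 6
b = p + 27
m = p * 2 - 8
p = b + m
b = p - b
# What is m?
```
Trace:
  p=6
  p=6, b=33
  p=6, b=33, m=4
  p=37, b=33, m=4
  p=37, b=4, m=4

Final answer: 4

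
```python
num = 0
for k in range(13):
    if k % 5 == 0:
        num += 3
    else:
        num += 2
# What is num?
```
Trace:
  num=0
  num=3, k=0
  num=5, k=1
  num=7, k=2
  num=9, k=3
  num=11, k=4
  num=14, k=5
  num=16, k=6
  num=18, k=7
  num=20, k=8
  num=22, k=9
  num=25, k=10
  num=27, k=11
  num=29, k=12

Final answer: 29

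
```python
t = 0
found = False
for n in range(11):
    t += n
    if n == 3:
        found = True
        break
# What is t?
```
Trace:
  t=0
  t=0, found=False
  t=0, found=False, n=0
  t=1, found=False, n=1
  t=3, found=False, n=2
  t=6, found=True, n=3

Final answer: 6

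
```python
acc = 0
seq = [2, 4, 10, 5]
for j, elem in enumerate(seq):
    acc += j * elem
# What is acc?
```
Trace:
  acc=0
  acc=0, j=0, elem=2
  acc=4, j=1, elem=4
  acc=24, j=2, elem=10
  acc=39, j=3, elem=5

Final answer: 39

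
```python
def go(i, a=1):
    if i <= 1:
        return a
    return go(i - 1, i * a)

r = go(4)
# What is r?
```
Call trace:
go(i=4, a=1)
  go(i=3, a=4)
    go(i=2, a=12)
      go(i=1, a=24)
      -> return 24
    -> return 24
  -> return 24
-> return 24

Final answer: 24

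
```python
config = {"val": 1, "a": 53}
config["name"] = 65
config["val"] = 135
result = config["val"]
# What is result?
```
Trace:
  config={'val': 1, 'a': 53}
  config={'val': 1, 'a': 53, 'name': 65}
  config={'val': 135, 'a': 53, 'name': 65}
  config={'val': 135, 'a': 53, 'name': 65}, result=135

Final answer: 135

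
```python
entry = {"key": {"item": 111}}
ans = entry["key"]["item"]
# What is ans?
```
Trace:
  entry={'key': {'item': 111}}
  entry={'key': {'item': 111}}, ans=111

Final answer: 111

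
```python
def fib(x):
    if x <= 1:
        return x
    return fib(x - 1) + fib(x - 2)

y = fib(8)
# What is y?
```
Call trace (a repeated sub-call is expanded the first time; later identical calls just restate its return value):
fib(x=8)
  fib(x=7)
    fib(x=6)
      fib(x=5)
        fib(x=4)
          fib(x=3)
            fib(x=2)
              fib(x=1)
              -> return 1
              fib(x=0)
              -> return 0
            -> return 1
            fib(x=1)
            -> return 1
          -> return 2
          fib(x=2) -> return 1  (same call as traced above)
        -> return 3
        fib(x=3) -> return 2  (same call as traced above)
      -> return 5
      fib(x=4) -> return 3  (same call as traced above)
    -> return 8
    fib(x=5) -> return 5  (same call as traced above)
  -> return 13
  fib(x=6) -> return 8  (same call as traced above)
-> return 21

Final answer: 21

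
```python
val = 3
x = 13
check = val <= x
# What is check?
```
Trace:
  val=3
  val=3, x=13
  val=3, x=13, check=True

Final answer: True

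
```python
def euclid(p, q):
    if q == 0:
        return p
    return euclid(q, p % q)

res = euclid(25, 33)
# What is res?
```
Call trace:
euclid(p=25, q=33)
  euclid(p=33, q=25)
    euclid(p=25, q=8)
      euclid(p=8, q=1)
        euclid(p=1, q=0)
        -> return 1
      -> return 1
    -> return 1
  -> return 1
-> return 1

Final answer: 1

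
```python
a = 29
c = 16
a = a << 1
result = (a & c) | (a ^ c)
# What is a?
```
Trace:
  a=29
  a=29, c=16
  a=58, c=16
  a=58, c=16, result=58

Final answer: 58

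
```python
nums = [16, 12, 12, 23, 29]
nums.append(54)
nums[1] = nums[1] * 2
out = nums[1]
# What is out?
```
Trace:
  nums=[16, 12, 12, 23, 29]
  nums=[16, 12, 12, 23, 29, 54]
  nums=[16, 24, 12, 23, 29, 54]
  nums=[16, 24, 12, 23, 29, 54], out=24

Final answer: 24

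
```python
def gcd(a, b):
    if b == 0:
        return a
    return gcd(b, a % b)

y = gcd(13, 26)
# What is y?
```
Call trace:
gcd(a=13, b=26)
  gcd(a=26, b=13)
    gcd(a=13, b=0)
    -> return 13
  -> return 13
-> return 13

Final answer: 13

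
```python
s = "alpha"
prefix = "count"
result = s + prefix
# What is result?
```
Trace:
  s='alpha'
  s='alpha', prefix='count'
  s='alpha', prefix='count', result='alphacount'

Final answer: 'alphacount'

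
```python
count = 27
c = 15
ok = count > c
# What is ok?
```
Trace:
  count=27
  count=27, c=15
  count=27, c=15, ok=True

Final answer: True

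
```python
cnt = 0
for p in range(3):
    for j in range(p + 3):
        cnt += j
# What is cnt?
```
Trace:
  cnt=0
  cnt=0, p=0, j=0
  cnt=1, p=0, j=1
  cnt=3, p=0, j=2
  cnt=3, p=1, j=0
  cnt=4, p=1, j=1
  cnt=6, p=1, j=2
  cnt=9, p=1, j=3
  cnt=9, p=2, j=0
  cnt=10, p=2, j=1
  cnt=12, p=2, j=2
  cnt=15, p=2, j=3
  cnt=19, p=2, j=4

Final answer: 19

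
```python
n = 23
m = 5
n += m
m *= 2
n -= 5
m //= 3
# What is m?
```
Trace:
  n=23
  n=23, m=5
  n=28, m=5
  n=28, m=10
  n=23, m=10
  n=23, m=3

Final answer: 3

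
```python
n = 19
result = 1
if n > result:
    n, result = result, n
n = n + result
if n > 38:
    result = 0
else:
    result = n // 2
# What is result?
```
Trace:
  n=19
  n=19, result=1
  n=1, result=19
  n=20, result=19
  n=20, result=10

Final answer: 10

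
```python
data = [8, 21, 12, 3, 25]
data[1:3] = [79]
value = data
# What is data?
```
Trace:
  data=[8, 21, 12, 3, 25]
  data=[8, 79, 3, 25]
  data=[8, 79, 3, 25], value=[8, 79, 3, 25]

Final answer: [8, 79, 3, 25]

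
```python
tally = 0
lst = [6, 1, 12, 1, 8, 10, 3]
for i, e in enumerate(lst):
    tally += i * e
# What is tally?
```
Trace:
  tally=0
  tally=0, i=0, e=6
  tally=1, i=1, e=1
  tally=25, i=2, e=12
  tally=28, i=3, e=1
  tally=60, i=4, e=8
  tally=110, i=5, e=10
  tally=128, i=6, e=3

Final answer: 128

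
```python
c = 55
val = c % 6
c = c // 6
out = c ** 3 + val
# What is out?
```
Trace:
  c=55
  c=55, val=1
  c=9, val=1
  c=9, val=1, out=730

Final answer: 730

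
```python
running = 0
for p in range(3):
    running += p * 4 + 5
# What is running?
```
Trace:
  running=0
  running=5, p=0
  running=14, p=1
  running=27, p=2

Final answer: 27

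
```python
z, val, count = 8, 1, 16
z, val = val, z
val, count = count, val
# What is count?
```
Trace:
  z=8, val=1, count=16
  z=1, val=8, count=16
  z=1, val=16, count=8

Final answer: 8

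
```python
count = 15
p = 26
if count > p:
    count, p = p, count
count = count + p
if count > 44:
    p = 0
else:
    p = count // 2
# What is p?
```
Trace:
  count=15
  count=15, p=26
  count=15, p=26
  count=41, p=26
  count=41, p=20

Final answer: 20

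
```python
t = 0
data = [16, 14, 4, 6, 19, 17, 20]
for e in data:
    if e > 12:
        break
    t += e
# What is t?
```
Trace:
  t=0
  t=0, e=16

Final answer: 0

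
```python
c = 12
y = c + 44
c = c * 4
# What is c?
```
Trace:
  c=12
  c=12, y=56
  c=48, y=56

Final answer: 48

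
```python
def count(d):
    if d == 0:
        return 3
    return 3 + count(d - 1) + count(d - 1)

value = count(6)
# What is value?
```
Call trace (a repeated sub-call is expanded the first time; later identical calls just restate its return value):
count(d=6)
  count(d=5)
    count(d=4)
      count(d=3)
        count(d=2)
          count(d=1)
            count(d=0)
            -> return 3
            count(d=0)
            -> return 3
          -> return 9
          count(d=1) -> return 9  (same call as traced above)
        -> return 21
        count(d=2) -> return 21  (same call as traced above)
      -> return 45
      count(d=3) -> return 45  (same call as traced above)
    -> return 93
    count(d=4) -> return 93  (same call as traced above)
  -> return 189
  count(d=5) -> return 189  (same call as traced above)
-> return 381

Final answer: 381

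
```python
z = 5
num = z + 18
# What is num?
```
Trace:
  z=5
  z=5, num=23

Final answer: 23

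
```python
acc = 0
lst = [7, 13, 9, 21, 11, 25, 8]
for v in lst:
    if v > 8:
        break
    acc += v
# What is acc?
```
Trace:
  acc=0
  acc=7, v=7
  acc=7, v=13

Final answer: 7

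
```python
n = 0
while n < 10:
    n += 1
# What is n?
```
Trace:
  n=0
  n=1
  n=2
  n=3
  n=4
  n=5
  n=6
  n=7
  n=8
  n=9
  n=10

Final answer: 10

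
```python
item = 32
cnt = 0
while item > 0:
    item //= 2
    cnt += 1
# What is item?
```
Trace:
  item=32
  item=32, cnt=0
  item=16, cnt=1
  item=8, cnt=2
  item=4, cnt=3
  item=2, cnt=4
  item=1, cnt=5
  item=0, cnt=6

Final answer: 0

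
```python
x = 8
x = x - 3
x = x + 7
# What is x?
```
Trace:
  x=8
  x=5
  x=12

Final answer: 12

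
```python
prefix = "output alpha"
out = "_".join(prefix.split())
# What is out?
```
Trace:
  prefix='output alpha'
  prefix='output alpha', out='output_alpha'

Final answer: 'output_alpha'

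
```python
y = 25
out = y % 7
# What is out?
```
Trace:
  y=25
  y=25, out=4

Final answer: 4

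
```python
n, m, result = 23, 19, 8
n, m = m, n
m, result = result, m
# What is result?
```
Trace:
  n=23, m=19, result=8
  n=19, m=23, result=8
  n=19, m=8, result=23

Final answer: 23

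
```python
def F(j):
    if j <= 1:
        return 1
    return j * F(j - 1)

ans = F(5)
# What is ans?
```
Call trace:
F(j=5)
  F(j=4)
    F(j=3)
      F(j=2)
        F(j=1)
        -> return 1
      -> return 2
    -> return 6
  -> return 24
-> return 120

Final answer: 120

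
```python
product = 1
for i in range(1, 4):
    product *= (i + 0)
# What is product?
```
Trace:
  product=1
  product=1, i=1
  product=2, i=2
  product=6, i=3

Final answer: 6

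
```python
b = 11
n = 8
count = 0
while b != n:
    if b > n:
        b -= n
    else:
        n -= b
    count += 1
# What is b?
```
Trace:
  b=11
  b=11, n=8
  b=11, n=8, count=0
  b=3, n=8, count=1
  b=3, n=5, count=2
  b=3, n=2, count=3
  b=1, n=2, count=4
  b=1, n=1, count=5

Final answer: 1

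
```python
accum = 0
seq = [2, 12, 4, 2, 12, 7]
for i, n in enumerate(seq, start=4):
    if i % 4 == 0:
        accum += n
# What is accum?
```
Trace:
  accum=0
  accum=2, i=4, n=2
  accum=2, i=5, n=12
  accum=2, i=6, n=4
  accum=2, i=7, n=2
  accum=14, i=8, n=12
  accum=14, i=9, n=7

Final answer: 14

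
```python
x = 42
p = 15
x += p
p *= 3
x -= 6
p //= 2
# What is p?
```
Trace:
  x=42
  x=42, p=15
  x=57, p=15
  x=57, p=45
  x=51, p=45
  x=51, p=22

Final answer: 22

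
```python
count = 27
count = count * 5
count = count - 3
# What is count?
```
Trace:
  count=27
  count=135
  count=132

Final answer: 132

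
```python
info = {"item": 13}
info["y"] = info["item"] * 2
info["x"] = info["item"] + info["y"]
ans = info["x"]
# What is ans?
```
Trace:
  info={'item': 13}
  info={'item': 13, 'y': 26}
  info={'item': 13, 'y': 26, 'x': 39}
  info={'item': 13, 'y': 26, 'x': 39}, ans=39

Final answer: 39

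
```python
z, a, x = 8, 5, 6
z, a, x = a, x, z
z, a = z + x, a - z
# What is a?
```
Trace:
  z=8, a=5, x=6
  z=5, a=6, x=8
  z=13, a=1, x=8

Final answer: 1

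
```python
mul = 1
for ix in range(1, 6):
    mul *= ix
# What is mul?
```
Trace:
  mul=1
  mul=1, ix=1
  mul=2, ix=2
  mul=6, ix=3
  mul=24, ix=4
  mul=120, ix=5

Final answer: 120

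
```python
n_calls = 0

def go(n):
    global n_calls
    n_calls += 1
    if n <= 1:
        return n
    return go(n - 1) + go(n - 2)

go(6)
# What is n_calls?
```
Call trace (a repeated sub-call is expanded the first time; later identical calls just restate its return value):
go(n=6)
  go(n=5)
    go(n=4)
      go(n=3)
        go(n=2)
          go(n=1)
          -> return 1
          go(n=0)
          -> return 0
        -> return 1
        go(n=1)
        -> return 1
      -> return 2
      go(n=2) -> return 1  (same call as traced above)
    -> return 3
    go(n=3) -> return 2  (same call as traced above)
  -> return 5
  go(n=4) -> return 3  (same call as traced above)
-> return 8

n_calls is incremented once per call, so count the calls in each subtree. Let C(n) = number of calls made by go(n).
C(0) = C(1) = 1 (base case, no recursion); C(n) = 1 + C(n - 1) + C(n - 2) otherwise.
C(2) = 1 + C(1) + C(0) = 1 + 1 + 1 = 3
C(3) = 1 + C(2) + C(1) = 1 + 3 + 1 = 5
C(4) = 1 + C(3) + C(2) = 1 + 5 + 3 = 9
C(5) = 1 + C(4) + C(3) = 1 + 9 + 5 = 15
C(6) = 1 + C(5) + C(4) = 1 + 15 + 9 = 25
n_calls = C(6) = 25

Final answer: 25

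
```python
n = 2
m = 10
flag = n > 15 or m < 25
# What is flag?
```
Trace:
  n=2
  n=2, m=10
  n=2, m=10, flag=True

Final answer: True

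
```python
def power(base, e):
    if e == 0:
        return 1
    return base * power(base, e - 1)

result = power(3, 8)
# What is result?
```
Call trace:
power(base=3, e=8)
  power(base=3, e=7)
    power(base=3, e=6)
      power(base=3, e=5)
        power(base=3, e=4)
          power(base=3, e=3)
            power(base=3, e=2)
              power(base=3, e=1)
                power(base=3, e=0)
                -> return 1
              -> return 3
            -> return 9
          -> return 27
        -> return 81
      -> return 243
    -> return 729
  -> return 2187
-> return 6561

Final answer: 6561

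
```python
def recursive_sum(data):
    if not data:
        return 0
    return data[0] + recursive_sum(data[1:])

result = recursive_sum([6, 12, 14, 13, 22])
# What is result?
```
Call trace:
recursive_sum(data=[6, 12, 14, 13, 22])
  recursive_sum(data=[12, 14, 13, 22])
    recursive_sum(data=[14, 13, 22])
      recursive_sum(data=[13, 22])
        recursive_sum(data=[22])
          recursive_sum(data=[])
          -> return 0
        -> return 22
      -> return 35
    -> return 49
  -> return 61
-> return 67

Final answer: 67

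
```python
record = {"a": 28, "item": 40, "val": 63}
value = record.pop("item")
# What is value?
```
Trace:
  record={'a': 28, 'item': 40, 'val': 63}
  record={'a': 28, 'val': 63}, value=40

Final answer: 40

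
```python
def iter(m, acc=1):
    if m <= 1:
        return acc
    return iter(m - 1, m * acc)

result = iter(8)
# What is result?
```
Call trace:
iter(m=8, acc=1)
  iter(m=7, acc=8)
    iter(m=6, acc=56)
      iter(m=5, acc=336)
        iter(m=4, acc=1680)
          iter(m=3, acc=6720)
            iter(m=2, acc=20160)
              iter(m=1, acc=40320)
              -> return 40320
            -> return 40320
          -> return 40320
        -> return 40320
      -> return 40320
    -> return 40320
  -> return 40320
-> return 40320

Final answer: 40320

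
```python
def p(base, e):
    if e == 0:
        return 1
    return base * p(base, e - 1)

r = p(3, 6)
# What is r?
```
Call trace:
p(base=3, e=6)
  p(base=3, e=5)
    p(base=3, e=4)
      p(base=3, e=3)
        p(base=3, e=2)
          p(base=3, e=1)
            p(base=3, e=0)
            -> return 1
          -> return 3
        -> return 9
      -> return 27
    -> return 81
  -> return 243
-> return 729

Final answer: 729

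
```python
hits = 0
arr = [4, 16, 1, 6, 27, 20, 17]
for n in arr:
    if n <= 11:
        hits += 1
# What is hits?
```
Trace:
  hits=0
  hits=1, n=4
  hits=1, n=16
  hits=2, n=1
  hits=3, n=6
  hits=3, n=27
  hits=3, n=20
  hits=3, n=17

Final answer: 3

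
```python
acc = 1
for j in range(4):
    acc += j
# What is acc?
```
Trace:
  acc=1
  acc=1, j=0
  acc=2, j=1
  acc=4, j=2
  acc=7, j=3

Final answer: 7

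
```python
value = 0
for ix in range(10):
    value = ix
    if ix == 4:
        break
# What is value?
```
Trace:
  value=0
  value=0, ix=0
  value=1, ix=1
  value=2, ix=2
  value=3, ix=3
  value=4, ix=4

Final answer: 4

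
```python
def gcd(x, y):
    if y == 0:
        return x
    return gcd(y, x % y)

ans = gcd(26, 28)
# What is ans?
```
Call trace:
gcd(x=26, y=28)
  gcd(x=28, y=26)
    gcd(x=26, y=2)
      gcd(x=2, y=0)
      -> return 2
    -> return 2
  -> return 2
-> return 2

Final answer: 2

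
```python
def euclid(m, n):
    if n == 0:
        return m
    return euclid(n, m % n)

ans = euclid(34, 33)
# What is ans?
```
Call trace:
euclid(m=34, n=33)
  euclid(m=33, n=1)
    euclid(m=1, n=0)
    -> return 1
  -> return 1
-> return 1

Final answer: 1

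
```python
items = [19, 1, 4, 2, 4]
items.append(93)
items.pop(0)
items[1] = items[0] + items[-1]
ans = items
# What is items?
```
Trace:
  items=[19, 1, 4, 2, 4]
  items=[19, 1, 4, 2, 4, 93]
  items=[1, 4, 2, 4, 93]
  items=[1, 94, 2, 4, 93]
  items=[1, 94, 2, 4, 93], ans=[1, 94, 2, 4, 93]

Final answer: [1, 94, 2, 4, 93]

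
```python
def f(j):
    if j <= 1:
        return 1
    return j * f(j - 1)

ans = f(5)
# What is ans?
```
Call trace:
f(j=5)
  f(j=4)
    f(j=3)
      f(j=2)
        f(j=1)
        -> return 1
      -> return 2
    -> return 6
  -> return 24
-> return 120

Final answer: 120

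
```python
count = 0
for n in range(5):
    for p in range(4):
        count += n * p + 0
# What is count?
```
Trace:
  count=0
  count=0, n=0, p=0
  count=0, n=0, p=1
  count=0, n=0, p=2
  count=0, n=0, p=3
  count=0, n=1, p=0
  count=1, n=1, p=1
  count=3, n=1, p=2
  count=6, n=1, p=3
  count=6, n=2, p=0
  count=8, n=2, p=1
  count=12, n=2, p=2
  count=18, n=2, p=3
  count=18, n=3, p=0
  count=21, n=3, p=1
  count=27, n=3, p=2
  count=36, n=3, p=3
  count=36, n=4, p=0
  count=40, n=4, p=1
  count=48, n=4, p=2
  count=60, n=4, p=3

Final answer: 60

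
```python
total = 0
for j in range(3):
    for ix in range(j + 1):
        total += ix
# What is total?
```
Trace:
  total=0
  total=0, j=0, ix=0
  total=0, j=1, ix=0
  total=1, j=1, ix=1
  total=1, j=2, ix=0
  total=2, j=2, ix=1
  total=4, j=2, ix=2

Final answer: 4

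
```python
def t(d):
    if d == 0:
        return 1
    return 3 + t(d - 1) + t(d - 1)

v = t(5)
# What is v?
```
Call trace (a repeated sub-call is expanded the first time; later identical calls just restate its return value):
t(d=5)
  t(d=4)
    t(d=3)
      t(d=2)
        t(d=1)
          t(d=0)
          -> return 1
          t(d=0)
          -> return 1
        -> return 5
        t(d=1) -> return 5  (same call as traced above)
      -> return 13
      t(d=2) -> return 13  (same call as traced above)
    -> return 29
    t(d=3) -> return 29  (same call as traced above)
  -> return 61
  t(d=4) -> return 61  (same call as traced above)
-> return 125

Final answer: 125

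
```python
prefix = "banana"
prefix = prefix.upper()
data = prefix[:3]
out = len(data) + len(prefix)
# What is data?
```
Trace:
  prefix='banana'
  prefix='BANANA'
  prefix='BANANA', data='BAN'
  prefix='BANANA', data='BAN', out=9

Final answer: 'BAN'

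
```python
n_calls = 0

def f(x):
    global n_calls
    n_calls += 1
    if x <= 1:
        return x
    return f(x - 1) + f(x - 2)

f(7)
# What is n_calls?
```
Call trace (a repeated sub-call is expanded the first time; later identical calls just restate its return value):
f(x=7)
  f(x=6)
    f(x=5)
      f(x=4)
        f(x=3)
          f(x=2)
            f(x=1)
            -> return 1
            f(x=0)
            -> return 0
          -> return 1
          f(x=1)
          -> return 1
        -> return 2
        f(x=2) -> return 1  (same call as traced above)
      -> return 3
      f(x=3) -> return 2  (same call as traced above)
    -> return 5
    f(x=4) -> return 3  (same call as traced above)
  -> return 8
  f(x=5) -> return 5  (same call as traced above)
-> return 13

n_calls is incremented once per call, so count the calls in each subtree. Let C(x) = number of calls made by f(x).
C(0) = C(1) = 1 (base case, no recursion); C(x) = 1 + C(x - 1) + C(x - 2) otherwise.
C(2) = 1 + C(1) + C(0) = 1 + 1 + 1 = 3
C(3) = 1 + C(2) + C(1) = 1 + 3 + 1 = 5
C(4) = 1 + C(3) + C(2) = 1 + 5 + 3 = 9
C(5) = 1 + C(4) + C(3) = 1 + 9 + 5 = 15
C(6) = 1 + C(5) + C(4) = 1 + 15 + 9 = 25
C(7) = 1 + C(6) + C(5) = 1 + 25 + 15 = 41
n_calls = C(7) = 41

Final answer: 41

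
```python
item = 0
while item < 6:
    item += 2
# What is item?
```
Trace:
  item=0
  item=2
  item=4
  item=6

Final answer: 6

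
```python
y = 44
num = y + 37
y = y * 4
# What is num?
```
Trace:
  y=44
  y=44, num=81
  y=176, num=81

Final answer: 81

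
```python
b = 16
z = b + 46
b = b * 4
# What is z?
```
Trace:
  b=16
  b=16, z=62
  b=64, z=62

Final answer: 62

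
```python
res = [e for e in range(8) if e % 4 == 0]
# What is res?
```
Trace:
  e=0
  e=1
  e=2
  e=3
  e=4
  e=5
  e=6
  e=7
  res=[0, 4]

Final answer: [0, 4]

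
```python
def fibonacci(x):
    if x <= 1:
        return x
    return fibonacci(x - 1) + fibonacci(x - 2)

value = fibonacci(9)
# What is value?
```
Call trace (a repeated sub-call is expanded the first time; later identical calls just restate its return value):
fibonacci(x=9)
  fibonacci(x=8)
    fibonacci(x=7)
      fibonacci(x=6)
        fibonacci(x=5)
          fibonacci(x=4)
            fibonacci(x=3)
              fibonacci(x=2)
                fibonacci(x=1)
                -> return 1
                fibonacci(x=0)
                -> return 0
              -> return 1
              fibonacci(x=1)
              -> return 1
            -> return 2
            fibonacci(x=2) -> return 1  (same call as traced above)
          -> return 3
          fibonacci(x=3) -> return 2  (same call as traced above)
        -> return 5
        fibonacci(x=4) -> return 3  (same call as traced above)
      -> return 8
      fibonacci(x=5) -> return 5  (same call as traced above)
    -> return 13
    fibonacci(x=6) -> return 8  (same call as traced above)
  -> return 21
  fibonacci(x=7) -> return 13  (same call as traced above)
-> return 34

Final answer: 34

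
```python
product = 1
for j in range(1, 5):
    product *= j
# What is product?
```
Trace:
  product=1
  product=1, j=1
  product=2, j=2
  product=6, j=3
  product=24, j=4

Final answer: 24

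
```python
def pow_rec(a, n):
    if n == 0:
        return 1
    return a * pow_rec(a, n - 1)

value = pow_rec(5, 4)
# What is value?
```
Call trace:
pow_rec(a=5, n=4)
  pow_rec(a=5, n=3)
    pow_rec(a=5, n=2)
      pow_rec(a=5, n=1)
        pow_rec(a=5, n=0)
        -> return 1
      -> return 5
    -> return 25
  -> return 125
-> return 625

Final answer: 625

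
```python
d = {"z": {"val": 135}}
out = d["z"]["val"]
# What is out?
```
Trace:
  d={'z': {'val': 135}}
  d={'z': {'val': 135}}, out=135

Final answer: 135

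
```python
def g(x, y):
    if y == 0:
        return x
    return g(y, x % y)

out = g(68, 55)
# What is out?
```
Call trace:
g(x=68, y=55)
  g(x=55, y=13)
    g(x=13, y=3)
      g(x=3, y=1)
        g(x=1, y=0)
        -> return 1
      -> return 1
    -> return 1
  -> return 1
-> return 1

Final answer: 1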